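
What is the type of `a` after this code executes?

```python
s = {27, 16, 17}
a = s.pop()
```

Popping from a set of ints returns int

int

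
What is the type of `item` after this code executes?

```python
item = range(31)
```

range() returns a range object

range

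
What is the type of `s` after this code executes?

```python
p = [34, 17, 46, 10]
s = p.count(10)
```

list.count() returns int

int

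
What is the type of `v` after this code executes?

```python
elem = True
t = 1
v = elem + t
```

bool + int returns int (True is 1, so 1 + 1 = 2)

int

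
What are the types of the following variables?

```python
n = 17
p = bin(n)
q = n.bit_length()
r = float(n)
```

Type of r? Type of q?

float() returns float; int.bit_length() returns int

float, int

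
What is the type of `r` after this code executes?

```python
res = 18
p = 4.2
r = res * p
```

int * float returns float (18 * 4.2 = 75.6)

float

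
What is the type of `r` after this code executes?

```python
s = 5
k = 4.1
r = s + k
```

int + float returns float (5 + 4.1 = 9.1)

float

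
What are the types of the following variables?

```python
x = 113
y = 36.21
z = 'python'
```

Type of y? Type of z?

y is float; z is str

float, str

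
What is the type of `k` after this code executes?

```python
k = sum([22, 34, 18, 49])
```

sum() of ints returns int

int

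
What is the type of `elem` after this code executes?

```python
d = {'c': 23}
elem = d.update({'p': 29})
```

dict.update() returns None

NoneType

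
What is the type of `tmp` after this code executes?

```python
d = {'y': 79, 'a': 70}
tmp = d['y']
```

Accessing dict[str, int] with key 'y' returns int value 79

int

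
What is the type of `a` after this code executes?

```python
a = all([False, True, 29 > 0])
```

all() returns bool

bool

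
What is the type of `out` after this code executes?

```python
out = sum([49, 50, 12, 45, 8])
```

sum() of ints returns int

int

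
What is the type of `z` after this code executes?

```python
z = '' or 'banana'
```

'or' returns first truthy value ('banana', which is str)

str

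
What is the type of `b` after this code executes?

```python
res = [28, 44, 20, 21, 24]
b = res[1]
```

Indexing a list of ints returns int (res[1] = 44)

int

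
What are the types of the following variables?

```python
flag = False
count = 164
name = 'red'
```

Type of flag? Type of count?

flag is bool; count is int

bool, int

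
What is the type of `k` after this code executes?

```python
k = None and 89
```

'and' returns first falsy value (None)

NoneType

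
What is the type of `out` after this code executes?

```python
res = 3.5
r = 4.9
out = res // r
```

float // float returns float (floor division preserves float type)

float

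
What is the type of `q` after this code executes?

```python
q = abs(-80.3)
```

abs() of float returns float

float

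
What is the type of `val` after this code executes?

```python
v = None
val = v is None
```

'is' comparison returns bool

bool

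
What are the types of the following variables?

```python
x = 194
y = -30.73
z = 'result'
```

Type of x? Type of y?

x is int; y is float

int, float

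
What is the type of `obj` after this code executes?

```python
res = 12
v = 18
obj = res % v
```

int % int returns int (12 % 18 = 12)

int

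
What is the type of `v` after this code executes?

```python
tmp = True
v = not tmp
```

'not' always returns bool

bool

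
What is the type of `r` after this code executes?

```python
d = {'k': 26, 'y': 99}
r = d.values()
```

.values() returns a dict_values view object

dict_values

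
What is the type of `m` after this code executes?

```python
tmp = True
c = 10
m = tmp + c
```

bool + int returns int (True is 1, so 1 + 10 = 11)

int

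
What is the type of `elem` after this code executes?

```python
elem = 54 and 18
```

'and' returns the last value when all truthy (18, which is int)

int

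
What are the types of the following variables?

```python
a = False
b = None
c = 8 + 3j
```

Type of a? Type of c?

a is bool; c is complex

bool, complex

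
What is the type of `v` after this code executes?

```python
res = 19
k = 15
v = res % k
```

int % int returns int (19 % 15 = 4)

int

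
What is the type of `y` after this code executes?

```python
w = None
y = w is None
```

'is' comparison returns bool

bool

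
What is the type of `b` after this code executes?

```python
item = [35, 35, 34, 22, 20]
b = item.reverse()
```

list.reverse() returns None

NoneType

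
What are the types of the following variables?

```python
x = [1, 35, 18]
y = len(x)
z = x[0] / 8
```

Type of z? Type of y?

int / int returns float; len() returns int

float, int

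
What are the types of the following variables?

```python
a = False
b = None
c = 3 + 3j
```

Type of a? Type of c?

a is bool; c is complex

bool, complex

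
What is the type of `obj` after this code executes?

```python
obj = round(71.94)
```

round() with no ndigits arg returns int

int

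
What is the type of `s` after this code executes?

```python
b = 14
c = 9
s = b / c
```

int / int always returns float in Python 3 (14 / 9 = 1.55556)

float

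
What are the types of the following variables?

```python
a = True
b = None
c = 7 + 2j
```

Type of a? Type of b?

a is bool; b is NoneType

bool, NoneType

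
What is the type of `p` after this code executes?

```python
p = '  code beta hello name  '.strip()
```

str.strip() returns str

str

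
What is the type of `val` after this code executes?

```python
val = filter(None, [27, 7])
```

filter() returns a filter iterator object

filter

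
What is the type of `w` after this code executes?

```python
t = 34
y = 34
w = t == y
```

Equality comparison returns bool

bool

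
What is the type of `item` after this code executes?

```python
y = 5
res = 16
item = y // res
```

int // int returns int (5 // 16 = 0)

int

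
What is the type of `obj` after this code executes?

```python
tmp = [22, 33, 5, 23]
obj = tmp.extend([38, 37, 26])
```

list.extend() returns None

NoneType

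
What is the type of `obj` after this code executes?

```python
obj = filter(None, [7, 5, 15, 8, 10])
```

filter() returns a filter iterator object

filter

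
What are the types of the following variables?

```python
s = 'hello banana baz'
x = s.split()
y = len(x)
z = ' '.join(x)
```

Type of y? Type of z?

len() returns int; str.join() returns str

int, str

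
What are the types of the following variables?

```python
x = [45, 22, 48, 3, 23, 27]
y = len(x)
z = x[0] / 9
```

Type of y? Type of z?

len() returns int; int / int returns float

int, float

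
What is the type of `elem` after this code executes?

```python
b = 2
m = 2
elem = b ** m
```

int ** positive int returns int (2 ** 2 = 4)

int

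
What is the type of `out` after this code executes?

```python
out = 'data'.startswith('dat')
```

str.startswith() returns bool

bool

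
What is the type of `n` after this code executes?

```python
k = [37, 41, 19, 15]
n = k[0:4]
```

Slicing a list always returns a list

list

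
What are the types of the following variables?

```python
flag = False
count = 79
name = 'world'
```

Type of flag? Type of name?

flag is bool; name is str

bool, str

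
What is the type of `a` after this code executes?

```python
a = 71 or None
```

'or' returns first truthy value (71, int)

int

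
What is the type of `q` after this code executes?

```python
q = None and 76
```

'and' returns first falsy value (None)

NoneType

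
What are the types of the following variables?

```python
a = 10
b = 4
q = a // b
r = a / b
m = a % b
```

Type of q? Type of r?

int // int returns int; int / int returns float

int, float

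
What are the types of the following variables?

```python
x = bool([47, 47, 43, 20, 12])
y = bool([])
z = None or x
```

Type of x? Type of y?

bool() returns bool; bool() returns bool

bool, bool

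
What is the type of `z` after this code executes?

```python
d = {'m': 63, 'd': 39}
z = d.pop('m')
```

dict.pop() returns the value (int)

int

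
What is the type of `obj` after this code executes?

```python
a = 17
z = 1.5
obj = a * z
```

int * float returns float (17 * 1.5 = 25.5)

float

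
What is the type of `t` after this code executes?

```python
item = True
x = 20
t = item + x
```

bool + int returns int (True is 1, so 1 + 20 = 21)

int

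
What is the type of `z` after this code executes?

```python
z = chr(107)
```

chr() returns str (single character)

str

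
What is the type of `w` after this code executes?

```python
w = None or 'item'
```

'or' with None returns the other value ('item', str)

str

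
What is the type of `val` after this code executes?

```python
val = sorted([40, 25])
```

sorted() always returns list

list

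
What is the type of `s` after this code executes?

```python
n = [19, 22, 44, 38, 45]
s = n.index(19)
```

list.index() returns int

int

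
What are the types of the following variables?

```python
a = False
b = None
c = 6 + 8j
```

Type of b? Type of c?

b is NoneType; c is complex

NoneType, complex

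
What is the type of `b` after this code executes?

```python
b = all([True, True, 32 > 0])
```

all() returns bool

bool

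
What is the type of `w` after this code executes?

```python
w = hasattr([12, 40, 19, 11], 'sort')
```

hasattr() returns bool

bool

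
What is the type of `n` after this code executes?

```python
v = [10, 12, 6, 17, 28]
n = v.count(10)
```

list.count() returns int

int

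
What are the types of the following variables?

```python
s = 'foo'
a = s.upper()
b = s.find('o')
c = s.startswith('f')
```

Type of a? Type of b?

str.upper() returns str; str.find() returns int

str, int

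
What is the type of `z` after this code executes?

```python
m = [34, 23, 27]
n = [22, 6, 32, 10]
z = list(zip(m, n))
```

list(zip(...)) returns a list of tuples

list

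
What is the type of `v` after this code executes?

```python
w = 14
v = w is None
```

'is' comparison returns bool

bool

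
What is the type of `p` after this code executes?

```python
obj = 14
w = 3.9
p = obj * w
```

int * float returns float (14 * 3.9 = 54.6)

float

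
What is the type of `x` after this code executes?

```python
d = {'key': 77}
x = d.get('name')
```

dict.get() returns None when key 'name' is not found and no default given

NoneType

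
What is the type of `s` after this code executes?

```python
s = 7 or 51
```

'or' returns the first truthy value (7, which is int)

int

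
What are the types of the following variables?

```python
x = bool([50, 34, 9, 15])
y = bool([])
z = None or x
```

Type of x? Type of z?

bool() returns bool; None or <bool> returns the bool

bool, bool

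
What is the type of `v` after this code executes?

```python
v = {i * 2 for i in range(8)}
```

A set comprehension {expr for x in iterable} produces a set

set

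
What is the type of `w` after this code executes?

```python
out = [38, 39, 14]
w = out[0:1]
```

Slicing a list always returns a list

list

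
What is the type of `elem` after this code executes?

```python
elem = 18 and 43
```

'and' returns the last value when all truthy (43, which is int)

int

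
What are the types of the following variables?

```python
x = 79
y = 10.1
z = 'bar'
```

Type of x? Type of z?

x is int; z is str

int, str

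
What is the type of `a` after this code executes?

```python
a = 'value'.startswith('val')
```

str.startswith() returns bool

bool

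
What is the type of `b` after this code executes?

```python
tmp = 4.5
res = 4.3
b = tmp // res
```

float // float returns float (floor division preserves float type)

float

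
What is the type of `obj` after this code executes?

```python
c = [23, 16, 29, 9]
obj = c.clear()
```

list.clear() returns None

NoneType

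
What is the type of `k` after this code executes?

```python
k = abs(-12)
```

abs() of int returns int

int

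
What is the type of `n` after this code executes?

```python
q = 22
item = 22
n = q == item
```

Equality comparison returns bool

bool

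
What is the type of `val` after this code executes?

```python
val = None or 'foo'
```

'or' with None returns the other value ('foo', str)

str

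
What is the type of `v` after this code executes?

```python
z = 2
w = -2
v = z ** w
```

int ** negative int returns float

float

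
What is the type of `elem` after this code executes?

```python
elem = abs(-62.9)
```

abs() of float returns float

float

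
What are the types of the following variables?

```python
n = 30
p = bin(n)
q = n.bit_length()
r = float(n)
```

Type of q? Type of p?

int.bit_length() returns int; bin() returns str

int, str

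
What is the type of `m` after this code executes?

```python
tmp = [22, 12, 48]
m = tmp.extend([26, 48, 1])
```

list.extend() returns None

NoneType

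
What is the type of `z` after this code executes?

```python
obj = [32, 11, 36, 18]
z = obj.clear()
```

list.clear() returns None

NoneType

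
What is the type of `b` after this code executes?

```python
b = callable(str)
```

callable() returns bool

bool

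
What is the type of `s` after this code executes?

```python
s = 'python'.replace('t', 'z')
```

str.replace() returns str

str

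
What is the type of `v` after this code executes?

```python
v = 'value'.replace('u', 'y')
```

str.replace() returns str

str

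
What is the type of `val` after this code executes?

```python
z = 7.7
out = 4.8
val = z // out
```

float // float returns float (floor division preserves float type)

float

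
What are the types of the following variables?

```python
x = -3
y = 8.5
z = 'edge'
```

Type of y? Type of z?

y is float; z is str

float, str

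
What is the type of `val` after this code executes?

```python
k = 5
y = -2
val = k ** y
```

int ** negative int returns float

float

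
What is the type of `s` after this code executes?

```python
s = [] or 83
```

'or' returns first truthy value (83, which is int)

int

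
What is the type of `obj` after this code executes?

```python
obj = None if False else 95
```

Ternary: condition is False, else branch (95) taken → int

int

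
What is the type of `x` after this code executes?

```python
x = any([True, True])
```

any() returns bool

bool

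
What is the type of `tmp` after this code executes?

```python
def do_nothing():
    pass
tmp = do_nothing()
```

A function with no return statement returns None

NoneType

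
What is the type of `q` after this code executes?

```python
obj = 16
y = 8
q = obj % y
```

int % int returns int (16 % 8 = 0)

int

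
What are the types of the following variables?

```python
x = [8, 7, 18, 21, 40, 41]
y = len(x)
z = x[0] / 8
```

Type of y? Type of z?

len() returns int; int / int returns float

int, float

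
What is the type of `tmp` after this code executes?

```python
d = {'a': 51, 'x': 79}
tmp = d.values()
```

.values() returns a dict_values view object

dict_values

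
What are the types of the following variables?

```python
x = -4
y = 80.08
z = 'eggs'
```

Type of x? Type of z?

x is int; z is str

int, str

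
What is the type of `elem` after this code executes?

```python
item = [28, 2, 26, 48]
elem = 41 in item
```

'in' operator returns bool

bool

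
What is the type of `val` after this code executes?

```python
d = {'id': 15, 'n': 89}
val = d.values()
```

.values() returns a dict_values view object

dict_values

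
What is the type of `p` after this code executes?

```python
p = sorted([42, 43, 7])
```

sorted() always returns list

list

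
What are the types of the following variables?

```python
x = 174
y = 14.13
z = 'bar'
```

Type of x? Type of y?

x is int; y is float

int, float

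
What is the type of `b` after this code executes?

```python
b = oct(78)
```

oct() returns str representation

str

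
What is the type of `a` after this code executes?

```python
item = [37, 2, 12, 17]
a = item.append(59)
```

list.append() returns None (mutates in place)

NoneType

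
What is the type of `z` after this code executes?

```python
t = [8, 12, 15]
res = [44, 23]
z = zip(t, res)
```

zip() returns a zip iterator object

zip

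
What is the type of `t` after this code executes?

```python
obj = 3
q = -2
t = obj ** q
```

int ** negative int returns float

float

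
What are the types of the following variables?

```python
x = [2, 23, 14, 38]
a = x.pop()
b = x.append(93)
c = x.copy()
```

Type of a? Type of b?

list.pop() returns the element (int); list.append() returns None

int, NoneType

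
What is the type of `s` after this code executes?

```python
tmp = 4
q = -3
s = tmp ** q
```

int ** negative int returns float

float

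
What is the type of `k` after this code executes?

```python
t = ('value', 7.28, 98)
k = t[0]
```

Index 0 of tuple is 'value' which is str

str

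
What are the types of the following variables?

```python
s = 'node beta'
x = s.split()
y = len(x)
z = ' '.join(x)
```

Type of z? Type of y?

str.join() returns str; len() returns int

str, int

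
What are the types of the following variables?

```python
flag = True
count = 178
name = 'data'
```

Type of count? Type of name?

count is int; name is str

int, str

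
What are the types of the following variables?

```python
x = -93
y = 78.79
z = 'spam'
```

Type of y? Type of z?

y is float; z is str

float, str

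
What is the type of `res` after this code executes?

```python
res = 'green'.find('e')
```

str.find() returns int (index, or -1)

int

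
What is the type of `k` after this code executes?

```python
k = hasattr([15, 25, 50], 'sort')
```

hasattr() returns bool

bool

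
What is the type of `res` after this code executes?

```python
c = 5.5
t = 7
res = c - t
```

float - int returns float (5.5 - 7 = -1.5)

float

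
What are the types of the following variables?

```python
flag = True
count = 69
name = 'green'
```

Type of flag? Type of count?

flag is bool; count is int

bool, int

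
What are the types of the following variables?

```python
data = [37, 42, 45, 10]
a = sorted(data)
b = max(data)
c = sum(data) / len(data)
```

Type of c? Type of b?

int / int returns float; max of ints returns int

float, int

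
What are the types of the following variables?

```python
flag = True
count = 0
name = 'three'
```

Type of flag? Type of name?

flag is bool; name is str

bool, str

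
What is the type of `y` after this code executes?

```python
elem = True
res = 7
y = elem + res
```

bool + int returns int (True is 1, so 1 + 7 = 8)

int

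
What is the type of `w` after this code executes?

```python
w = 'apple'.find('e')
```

str.find() returns int (index, or -1)

int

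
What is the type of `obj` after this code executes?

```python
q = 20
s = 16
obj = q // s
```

int // int returns int (20 // 16 = 1)

int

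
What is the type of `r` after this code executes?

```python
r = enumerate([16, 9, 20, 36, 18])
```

enumerate() returns an enumerate iterator object

enumerate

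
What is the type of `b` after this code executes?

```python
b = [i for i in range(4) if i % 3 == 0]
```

A list comprehension [...] produces a list

list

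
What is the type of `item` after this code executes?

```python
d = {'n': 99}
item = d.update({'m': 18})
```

dict.update() returns None

NoneType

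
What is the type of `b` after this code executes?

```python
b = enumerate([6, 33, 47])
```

enumerate() returns an enumerate iterator object

enumerate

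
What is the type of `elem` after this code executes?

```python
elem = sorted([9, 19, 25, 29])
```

sorted() always returns list

list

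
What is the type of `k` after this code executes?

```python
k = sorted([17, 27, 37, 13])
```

sorted() always returns list

list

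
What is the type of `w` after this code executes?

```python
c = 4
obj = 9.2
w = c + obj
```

int + float returns float (4 + 9.2 = 13.2)

float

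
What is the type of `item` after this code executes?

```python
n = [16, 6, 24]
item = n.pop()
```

list.pop() returns the popped element (int here)

int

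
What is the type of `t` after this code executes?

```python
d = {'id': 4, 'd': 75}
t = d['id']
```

Accessing dict[str, int] with key 'id' returns int value 4

int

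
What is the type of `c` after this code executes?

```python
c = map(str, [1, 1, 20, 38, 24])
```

map() returns a map iterator object

map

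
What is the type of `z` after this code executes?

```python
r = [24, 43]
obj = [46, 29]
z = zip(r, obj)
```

zip() returns a zip iterator object

zip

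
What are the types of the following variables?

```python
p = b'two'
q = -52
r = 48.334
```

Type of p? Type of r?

p is bytes; r is float

bytes, float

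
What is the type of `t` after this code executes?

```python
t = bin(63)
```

bin() returns str representation

str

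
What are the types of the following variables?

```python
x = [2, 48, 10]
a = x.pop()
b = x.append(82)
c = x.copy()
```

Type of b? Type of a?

list.append() returns None; list.pop() returns the element (int)

NoneType, int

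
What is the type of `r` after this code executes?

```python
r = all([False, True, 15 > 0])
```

all() returns bool

bool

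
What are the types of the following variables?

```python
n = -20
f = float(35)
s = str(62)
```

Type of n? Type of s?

n is int; s is str

int, str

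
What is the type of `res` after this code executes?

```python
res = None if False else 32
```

Ternary: condition is False, else branch (32) taken → int

int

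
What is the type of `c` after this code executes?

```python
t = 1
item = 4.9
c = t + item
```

int + float returns float (1 + 4.9 = 5.9)

float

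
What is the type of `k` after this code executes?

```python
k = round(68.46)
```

round() with no ndigits arg returns int

int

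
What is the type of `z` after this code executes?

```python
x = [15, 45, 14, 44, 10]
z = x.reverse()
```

list.reverse() returns None

NoneType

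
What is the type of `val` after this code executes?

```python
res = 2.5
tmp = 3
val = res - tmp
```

float - int returns float (2.5 - 3 = -0.5)

float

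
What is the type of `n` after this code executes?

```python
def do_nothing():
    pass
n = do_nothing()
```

A function with no return statement returns None

NoneType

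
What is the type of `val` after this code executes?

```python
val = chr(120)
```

chr() returns str (single character)

str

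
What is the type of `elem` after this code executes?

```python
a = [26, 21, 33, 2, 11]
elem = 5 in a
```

'in' operator returns bool

bool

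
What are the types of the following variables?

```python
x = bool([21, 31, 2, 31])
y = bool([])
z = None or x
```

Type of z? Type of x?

None or <bool> returns the bool; bool() returns bool

bool, bool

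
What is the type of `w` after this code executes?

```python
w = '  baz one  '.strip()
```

str.strip() returns str

str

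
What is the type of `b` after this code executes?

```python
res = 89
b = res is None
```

'is' comparison returns bool

bool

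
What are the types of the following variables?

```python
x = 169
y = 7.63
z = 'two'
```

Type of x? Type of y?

x is int; y is float

int, float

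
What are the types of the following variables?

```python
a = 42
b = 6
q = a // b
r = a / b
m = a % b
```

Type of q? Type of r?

int // int returns int; int / int returns float

int, float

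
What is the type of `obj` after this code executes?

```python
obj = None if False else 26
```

Ternary: condition is False, else branch (26) taken → int

int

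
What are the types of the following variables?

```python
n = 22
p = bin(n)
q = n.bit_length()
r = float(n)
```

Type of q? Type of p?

int.bit_length() returns int; bin() returns str

int, str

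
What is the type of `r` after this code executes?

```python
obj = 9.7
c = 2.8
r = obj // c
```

float // float returns float (floor division preserves float type)

float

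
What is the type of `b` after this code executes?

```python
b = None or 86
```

'or' with None returns the other value (86, int)

int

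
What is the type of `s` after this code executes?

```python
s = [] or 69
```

'or' returns first truthy value (69, which is int)

int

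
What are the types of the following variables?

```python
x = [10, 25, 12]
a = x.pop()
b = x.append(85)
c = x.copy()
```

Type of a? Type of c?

list.pop() returns the element (int); list.copy() returns list

int, list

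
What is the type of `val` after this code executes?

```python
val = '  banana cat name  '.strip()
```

str.strip() returns str

str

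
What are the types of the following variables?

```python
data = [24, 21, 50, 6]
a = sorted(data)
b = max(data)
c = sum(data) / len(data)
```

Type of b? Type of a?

max of ints returns int; sorted() returns list

int, list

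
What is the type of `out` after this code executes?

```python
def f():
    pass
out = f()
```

A function with no return statement returns None

NoneType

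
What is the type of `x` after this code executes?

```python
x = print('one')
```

print() returns None

NoneType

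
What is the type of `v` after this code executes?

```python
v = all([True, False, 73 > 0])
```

all() returns bool

bool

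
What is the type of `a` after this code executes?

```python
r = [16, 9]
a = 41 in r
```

'in' operator returns bool

bool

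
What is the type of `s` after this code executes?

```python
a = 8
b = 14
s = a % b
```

int % int returns int (8 % 14 = 8)

int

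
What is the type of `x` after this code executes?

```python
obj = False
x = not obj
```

'not' always returns bool

bool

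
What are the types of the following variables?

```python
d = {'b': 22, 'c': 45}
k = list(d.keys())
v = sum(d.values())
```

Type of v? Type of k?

sum of int values returns int; list(...) returns list

int, list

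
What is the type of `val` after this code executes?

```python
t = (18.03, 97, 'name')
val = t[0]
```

Index 0 of tuple is 18.03 which is float

float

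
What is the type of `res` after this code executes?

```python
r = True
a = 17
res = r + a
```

bool + int returns int (True is 1, so 1 + 17 = 18)

int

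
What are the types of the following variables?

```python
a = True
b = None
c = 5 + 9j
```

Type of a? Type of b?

a is bool; b is NoneType

bool, NoneType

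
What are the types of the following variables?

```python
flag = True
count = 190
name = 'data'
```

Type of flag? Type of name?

flag is bool; name is str

bool, str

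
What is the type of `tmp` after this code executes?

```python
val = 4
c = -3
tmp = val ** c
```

int ** negative int returns float

float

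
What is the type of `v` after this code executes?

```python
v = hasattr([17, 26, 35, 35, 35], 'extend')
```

hasattr() returns bool

bool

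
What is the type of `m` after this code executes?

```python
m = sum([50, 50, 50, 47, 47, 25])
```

sum() of ints returns int

int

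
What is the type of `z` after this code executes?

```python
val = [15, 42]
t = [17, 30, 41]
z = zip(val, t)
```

zip() returns a zip iterator object

zip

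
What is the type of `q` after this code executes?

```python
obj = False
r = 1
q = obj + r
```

bool + int returns int (False is 0, so 0 + 1 = 1)

int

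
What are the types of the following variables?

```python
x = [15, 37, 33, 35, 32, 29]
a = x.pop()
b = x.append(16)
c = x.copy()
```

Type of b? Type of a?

list.append() returns None; list.pop() returns the element (int)

NoneType, int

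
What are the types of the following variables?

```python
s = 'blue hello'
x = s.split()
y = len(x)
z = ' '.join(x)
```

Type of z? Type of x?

str.join() returns str; str.split() returns list

str, list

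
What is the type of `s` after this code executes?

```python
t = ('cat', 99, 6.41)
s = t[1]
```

Index 1 of tuple is 99 which is int

int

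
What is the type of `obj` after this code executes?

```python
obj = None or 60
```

'or' with None returns the other value (60, int)

int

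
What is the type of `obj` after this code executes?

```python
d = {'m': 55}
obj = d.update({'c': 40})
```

dict.update() returns None

NoneType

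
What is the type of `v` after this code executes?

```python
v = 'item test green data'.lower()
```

str.lower() returns str

str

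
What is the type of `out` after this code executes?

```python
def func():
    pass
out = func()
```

A function with no return statement returns None

NoneType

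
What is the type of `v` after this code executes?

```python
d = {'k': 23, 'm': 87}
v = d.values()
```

.values() returns a dict_values view object

dict_values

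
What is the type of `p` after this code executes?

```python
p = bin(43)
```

bin() returns str representation

str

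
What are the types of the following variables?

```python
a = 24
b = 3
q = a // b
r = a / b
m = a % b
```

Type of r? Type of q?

int / int returns float; int // int returns int

float, int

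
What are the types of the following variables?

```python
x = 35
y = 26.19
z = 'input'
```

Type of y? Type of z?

y is float; z is str

float, str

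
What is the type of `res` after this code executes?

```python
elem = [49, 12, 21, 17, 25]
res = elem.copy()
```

list.copy() returns list

list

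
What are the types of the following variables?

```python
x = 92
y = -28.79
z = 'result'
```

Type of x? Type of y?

x is int; y is float

int, float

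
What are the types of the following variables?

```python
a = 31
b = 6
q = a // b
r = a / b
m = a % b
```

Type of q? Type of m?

int // int returns int; int % int returns int

int, int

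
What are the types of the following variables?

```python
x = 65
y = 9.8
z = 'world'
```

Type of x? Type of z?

x is int; z is str

int, str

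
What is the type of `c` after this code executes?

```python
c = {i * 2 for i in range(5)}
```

A set comprehension {expr for x in iterable} produces a set

set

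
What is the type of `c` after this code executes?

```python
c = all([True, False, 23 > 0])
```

all() returns bool

bool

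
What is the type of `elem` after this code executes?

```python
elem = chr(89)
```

chr() returns str (single character)

str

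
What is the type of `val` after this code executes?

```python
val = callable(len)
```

callable() returns bool

bool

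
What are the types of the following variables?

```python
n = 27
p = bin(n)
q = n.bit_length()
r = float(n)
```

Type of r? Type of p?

float() returns float; bin() returns str

float, str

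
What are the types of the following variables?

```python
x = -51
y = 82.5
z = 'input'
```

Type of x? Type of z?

x is int; z is str

int, str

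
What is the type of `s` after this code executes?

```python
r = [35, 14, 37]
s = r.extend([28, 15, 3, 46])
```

list.extend() returns None

NoneType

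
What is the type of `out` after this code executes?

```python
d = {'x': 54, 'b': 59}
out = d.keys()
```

.keys() returns a dict_keys view object

dict_keys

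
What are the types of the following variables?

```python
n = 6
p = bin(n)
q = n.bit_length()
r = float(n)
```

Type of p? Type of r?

bin() returns str; float() returns float

str, float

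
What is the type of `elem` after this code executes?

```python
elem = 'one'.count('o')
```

str.count() returns int

int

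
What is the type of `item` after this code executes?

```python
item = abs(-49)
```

abs() of int returns int

int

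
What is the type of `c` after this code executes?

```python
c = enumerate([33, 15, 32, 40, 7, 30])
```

enumerate() returns an enumerate iterator object

enumerate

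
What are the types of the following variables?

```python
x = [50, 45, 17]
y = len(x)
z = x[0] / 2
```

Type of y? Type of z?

len() returns int; int / int returns float

int, float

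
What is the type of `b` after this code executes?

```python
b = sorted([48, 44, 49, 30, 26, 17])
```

sorted() always returns list

list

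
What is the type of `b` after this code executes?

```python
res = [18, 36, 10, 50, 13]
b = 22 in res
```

'in' operator returns bool

bool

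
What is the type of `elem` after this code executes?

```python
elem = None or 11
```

'or' with None returns the other value (11, int)

int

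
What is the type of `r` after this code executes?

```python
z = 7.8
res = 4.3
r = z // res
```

float // float returns float (floor division preserves float type)

float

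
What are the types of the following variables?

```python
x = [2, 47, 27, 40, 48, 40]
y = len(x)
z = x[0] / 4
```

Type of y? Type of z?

len() returns int; int / int returns float

int, float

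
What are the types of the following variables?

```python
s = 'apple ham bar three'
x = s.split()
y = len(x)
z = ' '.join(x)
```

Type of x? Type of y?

str.split() returns list; len() returns int

list, int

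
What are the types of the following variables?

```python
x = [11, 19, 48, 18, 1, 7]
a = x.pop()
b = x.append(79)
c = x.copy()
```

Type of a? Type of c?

list.pop() returns the element (int); list.copy() returns list

int, list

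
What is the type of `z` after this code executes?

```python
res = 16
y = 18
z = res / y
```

int / int always returns float in Python 3 (16 / 18 = 0.888889)

float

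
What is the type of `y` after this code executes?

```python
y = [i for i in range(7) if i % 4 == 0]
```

A list comprehension [...] produces a list

list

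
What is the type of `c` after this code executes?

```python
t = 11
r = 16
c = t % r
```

int % int returns int (11 % 16 = 11)

int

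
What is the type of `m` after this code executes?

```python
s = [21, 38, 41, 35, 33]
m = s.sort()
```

list.sort() returns None (sorts in place)

NoneType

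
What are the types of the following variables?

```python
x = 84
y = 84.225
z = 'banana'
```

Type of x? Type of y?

x is int; y is float

int, float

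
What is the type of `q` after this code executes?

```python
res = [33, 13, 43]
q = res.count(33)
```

list.count() returns int

int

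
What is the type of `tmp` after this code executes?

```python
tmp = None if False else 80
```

Ternary: condition is False, else branch (80) taken → int

int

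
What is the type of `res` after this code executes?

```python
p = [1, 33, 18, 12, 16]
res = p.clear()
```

list.clear() returns None

NoneType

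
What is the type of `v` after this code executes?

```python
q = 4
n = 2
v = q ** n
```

int ** positive int returns int (4 ** 2 = 16)

int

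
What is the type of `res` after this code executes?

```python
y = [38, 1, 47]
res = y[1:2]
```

Slicing a list always returns a list

list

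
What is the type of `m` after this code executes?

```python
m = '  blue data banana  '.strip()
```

str.strip() returns str

str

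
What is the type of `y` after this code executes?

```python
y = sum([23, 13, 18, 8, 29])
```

sum() of ints returns int

int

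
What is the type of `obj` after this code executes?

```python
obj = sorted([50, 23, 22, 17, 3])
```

sorted() always returns list

list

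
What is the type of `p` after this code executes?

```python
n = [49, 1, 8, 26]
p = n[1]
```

Indexing a list of ints returns int (n[1] = 1)

int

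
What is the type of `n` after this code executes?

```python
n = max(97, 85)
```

max() of ints returns int

int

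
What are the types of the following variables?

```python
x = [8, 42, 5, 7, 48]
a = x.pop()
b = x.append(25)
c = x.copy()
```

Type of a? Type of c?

list.pop() returns the element (int); list.copy() returns list

int, list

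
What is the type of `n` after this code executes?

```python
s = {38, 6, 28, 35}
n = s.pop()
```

Popping from a set of ints returns int

int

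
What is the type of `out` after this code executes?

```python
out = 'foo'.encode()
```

str.encode() returns bytes

bytes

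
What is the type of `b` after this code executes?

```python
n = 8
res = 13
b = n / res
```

int / int always returns float in Python 3 (8 / 13 = 0.615385)

float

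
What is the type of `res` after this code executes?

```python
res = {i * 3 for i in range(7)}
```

A set comprehension {expr for x in iterable} produces a set

set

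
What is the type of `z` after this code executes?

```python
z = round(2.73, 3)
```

round() with ndigits arg returns float

float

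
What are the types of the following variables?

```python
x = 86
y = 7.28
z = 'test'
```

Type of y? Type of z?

y is float; z is str

float, str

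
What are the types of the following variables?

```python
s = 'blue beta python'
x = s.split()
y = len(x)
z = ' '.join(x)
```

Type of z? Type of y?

str.join() returns str; len() returns int

str, int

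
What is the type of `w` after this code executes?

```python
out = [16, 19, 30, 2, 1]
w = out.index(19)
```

list.index() returns int

int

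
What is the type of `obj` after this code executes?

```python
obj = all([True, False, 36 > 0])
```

all() returns bool

bool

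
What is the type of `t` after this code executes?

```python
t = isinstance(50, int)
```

isinstance() returns bool

bool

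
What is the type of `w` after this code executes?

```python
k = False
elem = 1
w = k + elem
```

bool + int returns int (False is 0, so 0 + 1 = 1)

int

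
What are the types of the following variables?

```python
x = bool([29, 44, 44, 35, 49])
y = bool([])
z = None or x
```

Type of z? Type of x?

None or <bool> returns the bool; bool() returns bool

bool, bool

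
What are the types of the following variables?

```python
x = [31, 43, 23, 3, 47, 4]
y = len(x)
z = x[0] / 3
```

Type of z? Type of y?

int / int returns float; len() returns int

float, int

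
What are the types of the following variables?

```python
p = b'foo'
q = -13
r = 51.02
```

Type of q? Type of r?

q is int; r is float

int, float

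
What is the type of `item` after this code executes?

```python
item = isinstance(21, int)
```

isinstance() returns bool

bool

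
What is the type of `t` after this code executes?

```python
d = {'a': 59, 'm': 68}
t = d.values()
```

.values() returns a dict_values view object

dict_values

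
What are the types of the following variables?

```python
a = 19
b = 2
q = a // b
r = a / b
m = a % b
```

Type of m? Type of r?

int % int returns int; int / int returns float

int, float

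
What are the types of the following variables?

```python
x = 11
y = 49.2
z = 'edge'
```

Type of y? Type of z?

y is float; z is str

float, str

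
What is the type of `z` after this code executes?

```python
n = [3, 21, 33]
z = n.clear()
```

list.clear() returns None

NoneType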